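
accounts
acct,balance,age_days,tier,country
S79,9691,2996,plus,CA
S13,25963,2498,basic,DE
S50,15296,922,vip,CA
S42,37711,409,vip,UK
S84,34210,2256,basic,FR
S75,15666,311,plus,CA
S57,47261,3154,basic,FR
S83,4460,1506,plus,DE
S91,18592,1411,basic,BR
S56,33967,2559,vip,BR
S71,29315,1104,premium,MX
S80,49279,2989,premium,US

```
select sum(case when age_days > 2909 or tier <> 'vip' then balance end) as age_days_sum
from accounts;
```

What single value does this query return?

234437

acct=S79: ✓ → 9691
acct=S13: ✓ → 25963
acct=S50: ✗
acct=S42: ✗
acct=S84: ✓ → 34210
acct=S75: ✓ → 15666
acct=S57: ✓ → 47261
acct=S83: ✓ → 4460
acct=S91: ✓ → 18592
acct=S56: ✗
acct=S71: ✓ → 29315
acct=S80: ✓ → 49279
age_days_sum = 9691 + 25963 + 34210 + 15666 + 47261 + 4460 + 18592 + 29315 + 49279 = 234437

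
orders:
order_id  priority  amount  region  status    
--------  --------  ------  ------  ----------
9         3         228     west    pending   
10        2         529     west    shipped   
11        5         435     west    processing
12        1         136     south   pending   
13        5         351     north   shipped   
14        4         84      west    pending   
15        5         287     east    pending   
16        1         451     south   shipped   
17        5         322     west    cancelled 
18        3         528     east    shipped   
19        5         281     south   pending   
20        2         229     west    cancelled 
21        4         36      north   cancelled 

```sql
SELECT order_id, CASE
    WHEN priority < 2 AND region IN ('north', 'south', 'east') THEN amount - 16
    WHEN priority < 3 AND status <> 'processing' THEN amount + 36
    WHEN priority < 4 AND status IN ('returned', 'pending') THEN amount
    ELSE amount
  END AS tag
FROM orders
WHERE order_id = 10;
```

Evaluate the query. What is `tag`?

565

order_id = 10: priority=2, amount=529, region=west, status=shipped.
priority < 2 AND region IN ('north', 'south', 'east') → false
priority < 3 AND status <> 'processing' → true → 565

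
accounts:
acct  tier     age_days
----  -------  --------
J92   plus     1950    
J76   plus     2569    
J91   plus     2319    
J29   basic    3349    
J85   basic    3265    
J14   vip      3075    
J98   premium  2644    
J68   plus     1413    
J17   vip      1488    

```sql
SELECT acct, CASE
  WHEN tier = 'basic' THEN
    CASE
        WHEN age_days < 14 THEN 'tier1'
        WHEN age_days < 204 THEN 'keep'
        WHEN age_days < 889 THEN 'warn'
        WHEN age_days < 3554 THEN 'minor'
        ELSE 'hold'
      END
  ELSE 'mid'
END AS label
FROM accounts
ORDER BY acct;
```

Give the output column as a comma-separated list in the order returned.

acct=J14: tier='vip' → outer ELSE → mid
acct=J17: tier='vip' → outer ELSE → mid
acct=J29: tier='basic' → inner[age_days < 3554] → minor
acct=J68: tier='plus' → outer ELSE → mid
acct=J76: tier='plus' → outer ELSE → mid
acct=J85: tier='basic' → inner[age_days < 3554] → minor
acct=J91: tier='plus' → outer ELSE → mid
acct=J92: tier='plus' → outer ELSE → mid
acct=J98: tier='premium' → outer ELSE → mid

mid, mid, minor, mid, mid, minor, mid, mid, mid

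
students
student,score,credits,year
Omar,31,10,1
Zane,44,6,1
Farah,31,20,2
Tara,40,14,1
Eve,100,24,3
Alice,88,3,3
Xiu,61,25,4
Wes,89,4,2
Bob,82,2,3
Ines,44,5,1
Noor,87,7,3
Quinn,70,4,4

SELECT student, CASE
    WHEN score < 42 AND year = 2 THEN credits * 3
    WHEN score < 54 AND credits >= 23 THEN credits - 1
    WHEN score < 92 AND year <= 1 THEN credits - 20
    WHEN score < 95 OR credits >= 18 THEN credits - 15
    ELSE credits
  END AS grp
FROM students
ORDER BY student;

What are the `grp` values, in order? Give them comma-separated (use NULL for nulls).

student=Alice: score < 95 OR credits >= 18 → -12
student=Bob: score < 95 OR credits >= 18 → -13
student=Eve: score < 95 OR credits >= 18 → 9
student=Farah: score < 42 AND year = 2 → 60
student=Ines: score < 92 AND year <= 1 → -15
student=Noor: score < 95 OR credits >= 18 → -8
student=Omar: score < 92 AND year <= 1 → -10
student=Quinn: score < 95 OR credits >= 18 → -11
student=Tara: score < 92 AND year <= 1 → -6
student=Wes: score < 95 OR credits >= 18 → -11
student=Xiu: score < 95 OR credits >= 18 → 10
student=Zane: score < 92 AND year <= 1 → -14

-12, -13, 9, 60, -15, -8, -10, -11, -6, -11, 10, -14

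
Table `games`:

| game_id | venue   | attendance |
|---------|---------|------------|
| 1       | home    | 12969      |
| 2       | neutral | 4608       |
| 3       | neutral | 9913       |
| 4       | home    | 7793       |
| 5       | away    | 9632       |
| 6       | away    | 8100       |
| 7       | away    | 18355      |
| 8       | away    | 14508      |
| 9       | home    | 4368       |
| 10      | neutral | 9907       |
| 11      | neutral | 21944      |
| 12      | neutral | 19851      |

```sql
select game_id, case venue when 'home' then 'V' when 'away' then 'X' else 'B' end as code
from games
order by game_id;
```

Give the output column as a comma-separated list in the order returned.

V, B, B, V, X, X, X, X, V, B, B, B

game_id=1: venue='home' → V
game_id=2: ELSE → B
game_id=3: ELSE → B
game_id=4: venue='home' → V
game_id=5: venue='away' → X
game_id=6: venue='away' → X
game_id=7: venue='away' → X
game_id=8: venue='away' → X
game_id=9: venue='home' → V
game_id=10: ELSE → B
game_id=11: ELSE → B
game_id=12: ELSE → B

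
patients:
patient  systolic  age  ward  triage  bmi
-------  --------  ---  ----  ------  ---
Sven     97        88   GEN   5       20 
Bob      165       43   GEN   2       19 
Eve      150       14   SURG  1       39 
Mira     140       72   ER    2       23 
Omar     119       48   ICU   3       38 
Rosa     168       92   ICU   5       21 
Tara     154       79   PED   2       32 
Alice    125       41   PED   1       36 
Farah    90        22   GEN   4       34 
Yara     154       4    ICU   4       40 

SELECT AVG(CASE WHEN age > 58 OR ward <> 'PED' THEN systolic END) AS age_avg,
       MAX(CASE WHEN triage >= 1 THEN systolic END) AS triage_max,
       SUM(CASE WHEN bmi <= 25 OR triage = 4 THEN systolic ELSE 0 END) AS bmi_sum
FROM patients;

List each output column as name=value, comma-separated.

age_avg=137.4444444444, triage_max=168, bmi_sum=814

[age_avg: age > 58 OR ward <> 'PED']
patient=Sven: ✓ → 97
patient=Bob: ✓ → 165
patient=Eve: ✓ → 150
patient=Mira: ✓ → 140
patient=Omar: ✓ → 119
patient=Rosa: ✓ → 168
patient=Tara: ✓ → 154
patient=Alice: ✗
patient=Farah: ✓ → 90
patient=Yara: ✓ → 154
age_avg = (97 + 165 + 150 + 140 + 119 + 168 + 154 + 90 + 154) / 9 = 137.4444444444
—
[triage_max: triage >= 1]
patient=Sven: ✓ → 97
patient=Bob: ✓ → 165
patient=Eve: ✓ → 150
patient=Mira: ✓ → 140
patient=Omar: ✓ → 119
patient=Rosa: ✓ → 168
patient=Tara: ✓ → 154
patient=Alice: ✓ → 125
patient=Farah: ✓ → 90
patient=Yara: ✓ → 154
triage_max = MAX(97, 165, 150, 140, 119, 168, 154, 125, 90, 154) = 168
—
[bmi_sum: bmi <= 25 OR triage = 4]
patient=Sven: ✓ → 97
patient=Bob: ✓ → 165
patient=Eve: ✗
patient=Mira: ✓ → 140
patient=Omar: ✗
patient=Rosa: ✓ → 168
patient=Tara: ✗
patient=Alice: ✗
patient=Farah: ✓ → 90
patient=Yara: ✓ → 154
bmi_sum = 97 + 165 + 140 + 168 + 90 + 154 = 814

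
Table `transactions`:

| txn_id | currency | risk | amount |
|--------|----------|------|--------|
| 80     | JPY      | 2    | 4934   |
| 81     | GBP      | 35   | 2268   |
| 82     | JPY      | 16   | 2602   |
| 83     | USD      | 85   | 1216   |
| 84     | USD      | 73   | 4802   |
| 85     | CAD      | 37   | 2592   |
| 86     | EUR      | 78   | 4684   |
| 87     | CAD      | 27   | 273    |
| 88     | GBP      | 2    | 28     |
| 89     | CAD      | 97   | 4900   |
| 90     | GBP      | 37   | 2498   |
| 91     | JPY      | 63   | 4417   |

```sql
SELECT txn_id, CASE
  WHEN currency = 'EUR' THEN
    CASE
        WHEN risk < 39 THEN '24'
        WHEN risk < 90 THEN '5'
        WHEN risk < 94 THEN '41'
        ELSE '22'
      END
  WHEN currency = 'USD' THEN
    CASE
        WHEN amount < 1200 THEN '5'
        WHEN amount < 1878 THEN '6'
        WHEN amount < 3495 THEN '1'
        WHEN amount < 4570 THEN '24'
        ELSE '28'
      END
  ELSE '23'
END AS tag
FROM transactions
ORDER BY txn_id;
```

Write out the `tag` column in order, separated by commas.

23, 23, 23, 6, 28, 23, 5, 23, 23, 23, 23, 23

txn_id=80: currency='JPY' → outer ELSE → 23
txn_id=81: currency='GBP' → outer ELSE → 23
txn_id=82: currency='JPY' → outer ELSE → 23
txn_id=83: currency='USD' → inner[amount < 1878] → 6
txn_id=84: currency='USD' → inner[ELSE] → 28
txn_id=85: currency='CAD' → outer ELSE → 23
txn_id=86: currency='EUR' → inner[risk < 90] → 5
txn_id=87: currency='CAD' → outer ELSE → 23
txn_id=88: currency='GBP' → outer ELSE → 23
txn_id=89: currency='CAD' → outer ELSE → 23
txn_id=90: currency='GBP' → outer ELSE → 23
txn_id=91: currency='JPY' → outer ELSE → 23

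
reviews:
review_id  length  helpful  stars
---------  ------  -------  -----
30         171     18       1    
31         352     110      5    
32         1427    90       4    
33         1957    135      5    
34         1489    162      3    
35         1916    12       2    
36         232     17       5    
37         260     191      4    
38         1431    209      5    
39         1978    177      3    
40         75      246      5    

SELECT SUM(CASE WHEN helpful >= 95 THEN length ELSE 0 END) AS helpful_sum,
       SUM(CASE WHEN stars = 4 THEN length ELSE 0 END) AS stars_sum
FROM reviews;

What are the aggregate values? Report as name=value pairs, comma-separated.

helpful_sum=7542, stars_sum=1687

[helpful_sum: helpful >= 95]
review_id=30: ✗
review_id=31: ✓ → 352
review_id=32: ✗
review_id=33: ✓ → 1957
review_id=34: ✓ → 1489
review_id=35: ✗
review_id=36: ✗
review_id=37: ✓ → 260
review_id=38: ✓ → 1431
review_id=39: ✓ → 1978
review_id=40: ✓ → 75
helpful_sum = 352 + 1957 + 1489 + 260 + 1431 + 1978 + 75 = 7542
—
[stars_sum: stars = 4]
review_id=30: ✗
review_id=31: ✗
review_id=32: ✓ → 1427
review_id=33: ✗
review_id=34: ✗
review_id=35: ✗
review_id=36: ✗
review_id=37: ✓ → 260
review_id=38: ✗
review_id=39: ✗
review_id=40: ✗
stars_sum = 1427 + 260 = 1687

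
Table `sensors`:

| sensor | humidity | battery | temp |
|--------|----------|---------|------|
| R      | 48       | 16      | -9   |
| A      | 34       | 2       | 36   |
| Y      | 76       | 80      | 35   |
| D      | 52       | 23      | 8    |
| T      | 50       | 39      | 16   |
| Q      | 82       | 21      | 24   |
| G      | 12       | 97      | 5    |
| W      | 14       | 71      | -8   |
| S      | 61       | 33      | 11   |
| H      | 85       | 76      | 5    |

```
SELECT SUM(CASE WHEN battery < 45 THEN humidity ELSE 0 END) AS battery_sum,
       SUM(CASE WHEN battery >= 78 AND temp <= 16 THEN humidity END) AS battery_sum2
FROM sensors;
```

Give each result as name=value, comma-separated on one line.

[battery_sum: battery < 45]
sensor=R: ✓ → 48
sensor=A: ✓ → 34
sensor=Y: ✗
sensor=D: ✓ → 52
sensor=T: ✓ → 50
sensor=Q: ✓ → 82
sensor=G: ✗
sensor=W: ✗
sensor=S: ✓ → 61
sensor=H: ✗
battery_sum = 48 + 34 + 52 + 50 + 82 + 61 = 327
—
[battery_sum2: battery >= 78 AND temp <= 16]
sensor=R: ✗
sensor=A: ✗
sensor=Y: ✗
sensor=D: ✗
sensor=T: ✗
sensor=Q: ✗
sensor=G: ✓ → 12
sensor=W: ✗
sensor=S: ✗
sensor=H: ✗
battery_sum2 = 12

battery_sum=327, battery_sum2=12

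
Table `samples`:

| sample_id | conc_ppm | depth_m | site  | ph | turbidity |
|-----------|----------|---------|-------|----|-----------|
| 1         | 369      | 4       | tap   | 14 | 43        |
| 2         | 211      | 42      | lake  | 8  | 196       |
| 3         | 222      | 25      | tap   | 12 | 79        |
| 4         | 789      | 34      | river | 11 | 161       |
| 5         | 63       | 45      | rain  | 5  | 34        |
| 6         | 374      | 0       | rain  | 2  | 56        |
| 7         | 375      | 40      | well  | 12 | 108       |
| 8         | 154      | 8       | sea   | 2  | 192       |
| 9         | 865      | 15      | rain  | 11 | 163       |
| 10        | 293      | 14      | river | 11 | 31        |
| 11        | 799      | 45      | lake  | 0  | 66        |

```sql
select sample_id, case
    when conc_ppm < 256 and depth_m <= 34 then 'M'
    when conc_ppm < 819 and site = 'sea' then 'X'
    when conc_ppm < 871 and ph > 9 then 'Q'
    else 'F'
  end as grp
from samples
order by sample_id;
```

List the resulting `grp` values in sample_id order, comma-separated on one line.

Q, F, M, Q, F, F, Q, M, Q, Q, F

sample_id=1: conc_ppm < 871 and ph > 9 → Q
sample_id=2: ELSE → F
sample_id=3: conc_ppm < 256 and depth_m <= 34 → M
sample_id=4: conc_ppm < 871 and ph > 9 → Q
sample_id=5: ELSE → F
sample_id=6: ELSE → F
sample_id=7: conc_ppm < 871 and ph > 9 → Q
sample_id=8: conc_ppm < 256 and depth_m <= 34 → M
sample_id=9: conc_ppm < 871 and ph > 9 → Q
sample_id=10: conc_ppm < 871 and ph > 9 → Q
sample_id=11: ELSE → F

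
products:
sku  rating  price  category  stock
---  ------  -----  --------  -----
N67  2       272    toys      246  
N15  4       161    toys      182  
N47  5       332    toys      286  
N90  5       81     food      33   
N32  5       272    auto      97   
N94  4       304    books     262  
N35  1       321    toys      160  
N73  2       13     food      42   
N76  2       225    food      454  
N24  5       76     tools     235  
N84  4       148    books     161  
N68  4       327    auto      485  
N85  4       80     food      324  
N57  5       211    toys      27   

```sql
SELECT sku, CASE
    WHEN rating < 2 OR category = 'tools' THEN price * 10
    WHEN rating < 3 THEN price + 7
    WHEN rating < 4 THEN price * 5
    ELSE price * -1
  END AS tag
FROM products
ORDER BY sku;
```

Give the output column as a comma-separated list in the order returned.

-161, 760, -272, 3210, -332, -211, 279, -327, 20, 232, -148, -80, -81, -304

sku=N15: ELSE → -161
sku=N24: rating < 2 OR category = 'tools' → 760
sku=N32: ELSE → -272
sku=N35: rating < 2 OR category = 'tools' → 3210
sku=N47: ELSE → -332
sku=N57: ELSE → -211
sku=N67: rating < 3 → 279
sku=N68: ELSE → -327
sku=N73: rating < 3 → 20
sku=N76: rating < 3 → 232
sku=N84: ELSE → -148
sku=N85: ELSE → -80
sku=N90: ELSE → -81
sku=N94: ELSE → -304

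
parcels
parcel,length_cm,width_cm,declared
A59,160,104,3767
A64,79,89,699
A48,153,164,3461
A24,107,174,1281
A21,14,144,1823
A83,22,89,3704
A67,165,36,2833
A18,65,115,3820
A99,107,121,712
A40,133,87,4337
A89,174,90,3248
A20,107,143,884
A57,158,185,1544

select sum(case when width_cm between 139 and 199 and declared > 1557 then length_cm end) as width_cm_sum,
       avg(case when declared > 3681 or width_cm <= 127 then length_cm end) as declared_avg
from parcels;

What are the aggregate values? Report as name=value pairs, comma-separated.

width_cm_sum=167, declared_avg=113.125

[width_cm_sum: width_cm between 139 and 199 and declared > 1557]
parcel=A59: ✗
parcel=A64: ✗
parcel=A48: ✓ → 153
parcel=A24: ✗
parcel=A21: ✓ → 14
parcel=A83: ✗
parcel=A67: ✗
parcel=A18: ✗
parcel=A99: ✗
parcel=A40: ✗
parcel=A89: ✗
parcel=A20: ✗
parcel=A57: ✗
width_cm_sum = 153 + 14 = 167
—
[declared_avg: declared > 3681 or width_cm <= 127]
parcel=A59: ✓ → 160
parcel=A64: ✓ → 79
parcel=A48: ✗
parcel=A24: ✗
parcel=A21: ✗
parcel=A83: ✓ → 22
parcel=A67: ✓ → 165
parcel=A18: ✓ → 65
parcel=A99: ✓ → 107
parcel=A40: ✓ → 133
parcel=A89: ✓ → 174
parcel=A20: ✗
parcel=A57: ✗
declared_avg = (160 + 79 + 22 + 165 + 65 + 107 + 133 + 174) / 8 = 113.125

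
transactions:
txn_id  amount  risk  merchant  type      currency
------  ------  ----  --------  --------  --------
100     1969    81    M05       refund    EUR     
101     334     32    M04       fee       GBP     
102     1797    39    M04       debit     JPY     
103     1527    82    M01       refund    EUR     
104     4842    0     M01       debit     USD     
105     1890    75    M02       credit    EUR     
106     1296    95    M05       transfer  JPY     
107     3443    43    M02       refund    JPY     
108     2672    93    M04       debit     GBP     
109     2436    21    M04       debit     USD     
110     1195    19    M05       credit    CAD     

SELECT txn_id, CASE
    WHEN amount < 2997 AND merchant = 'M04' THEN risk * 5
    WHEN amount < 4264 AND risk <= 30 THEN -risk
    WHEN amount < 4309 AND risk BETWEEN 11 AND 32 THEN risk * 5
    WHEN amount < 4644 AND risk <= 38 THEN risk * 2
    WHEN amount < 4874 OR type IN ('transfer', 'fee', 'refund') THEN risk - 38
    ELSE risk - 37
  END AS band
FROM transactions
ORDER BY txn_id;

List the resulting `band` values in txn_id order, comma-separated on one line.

txn_id=100: amount < 4874 OR type IN ('transfer', 'fee', 'refund') → 43
txn_id=101: amount < 2997 AND merchant = 'M04' → 160
txn_id=102: amount < 2997 AND merchant = 'M04' → 195
txn_id=103: amount < 4874 OR type IN ('transfer', 'fee', 'refund') → 44
txn_id=104: amount < 4874 OR type IN ('transfer', 'fee', 'refund') → -38
txn_id=105: amount < 4874 OR type IN ('transfer', 'fee', 'refund') → 37
txn_id=106: amount < 4874 OR type IN ('transfer', 'fee', 'refund') → 57
txn_id=107: amount < 4874 OR type IN ('transfer', 'fee', 'refund') → 5
txn_id=108: amount < 2997 AND merchant = 'M04' → 465
txn_id=109: amount < 2997 AND merchant = 'M04' → 105
txn_id=110: amount < 4264 AND risk <= 30 → -19

43, 160, 195, 44, -38, 37, 57, 5, 465, 105, -19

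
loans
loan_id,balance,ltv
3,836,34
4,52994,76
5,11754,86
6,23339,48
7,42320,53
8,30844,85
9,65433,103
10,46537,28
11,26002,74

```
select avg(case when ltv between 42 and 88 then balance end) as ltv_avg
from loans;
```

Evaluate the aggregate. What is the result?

loan_id=3: ✗
loan_id=4: ✓ → 52994
loan_id=5: ✓ → 11754
loan_id=6: ✓ → 23339
loan_id=7: ✓ → 42320
loan_id=8: ✓ → 30844
loan_id=9: ✗
loan_id=10: ✗
loan_id=11: ✓ → 26002
ltv_avg = (52994 + 11754 + 23339 + 42320 + 30844 + 26002) / 6 = 31208.8333333333

31208.8333333333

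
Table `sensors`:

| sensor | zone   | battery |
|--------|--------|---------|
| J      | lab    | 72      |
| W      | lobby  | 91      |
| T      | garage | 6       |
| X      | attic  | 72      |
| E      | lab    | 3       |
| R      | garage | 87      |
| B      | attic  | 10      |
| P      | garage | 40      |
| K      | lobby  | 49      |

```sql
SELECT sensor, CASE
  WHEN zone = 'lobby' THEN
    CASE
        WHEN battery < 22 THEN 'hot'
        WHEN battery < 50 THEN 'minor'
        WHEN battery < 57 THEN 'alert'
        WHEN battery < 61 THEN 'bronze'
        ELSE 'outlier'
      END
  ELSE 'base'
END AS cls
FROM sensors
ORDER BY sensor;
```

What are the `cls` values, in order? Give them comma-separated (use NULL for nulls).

base, base, base, minor, base, base, base, outlier, base

sensor=B: zone='attic' → outer ELSE → base
sensor=E: zone='lab' → outer ELSE → base
sensor=J: zone='lab' → outer ELSE → base
sensor=K: zone='lobby' → inner[battery < 50] → minor
sensor=P: zone='garage' → outer ELSE → base
sensor=R: zone='garage' → outer ELSE → base
sensor=T: zone='garage' → outer ELSE → base
sensor=W: zone='lobby' → inner[ELSE] → outlier
sensor=X: zone='attic' → outer ELSE → base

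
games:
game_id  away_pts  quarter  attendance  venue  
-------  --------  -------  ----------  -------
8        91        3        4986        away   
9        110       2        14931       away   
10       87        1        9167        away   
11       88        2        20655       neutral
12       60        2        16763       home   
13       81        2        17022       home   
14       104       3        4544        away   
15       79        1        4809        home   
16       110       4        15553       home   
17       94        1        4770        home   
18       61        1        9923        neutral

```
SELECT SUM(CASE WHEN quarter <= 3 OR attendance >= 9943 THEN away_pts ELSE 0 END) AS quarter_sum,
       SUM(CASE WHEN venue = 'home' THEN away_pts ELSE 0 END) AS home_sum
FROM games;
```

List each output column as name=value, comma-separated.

quarter_sum=965, home_sum=424

[quarter_sum: quarter <= 3 OR attendance >= 9943]
game_id=8: ✓ → 91
game_id=9: ✓ → 110
game_id=10: ✓ → 87
game_id=11: ✓ → 88
game_id=12: ✓ → 60
game_id=13: ✓ → 81
game_id=14: ✓ → 104
game_id=15: ✓ → 79
game_id=16: ✓ → 110
game_id=17: ✓ → 94
game_id=18: ✓ → 61
quarter_sum = 91 + 110 + 87 + 88 + 60 + 81 + 104 + 79 + 110 + 94 + 61 = 965
—
[home_sum: venue = 'home']
game_id=8: ✗
game_id=9: ✗
game_id=10: ✗
game_id=11: ✗
game_id=12: ✓ → 60
game_id=13: ✓ → 81
game_id=14: ✗
game_id=15: ✓ → 79
game_id=16: ✓ → 110
game_id=17: ✓ → 94
game_id=18: ✗
home_sum = 60 + 81 + 79 + 110 + 94 = 424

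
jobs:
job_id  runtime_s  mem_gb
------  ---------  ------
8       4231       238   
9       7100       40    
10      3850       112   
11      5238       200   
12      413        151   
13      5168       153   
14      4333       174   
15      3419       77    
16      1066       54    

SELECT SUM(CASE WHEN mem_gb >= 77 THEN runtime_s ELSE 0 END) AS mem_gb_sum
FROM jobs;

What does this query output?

26652

job_id=8: ✓ → 4231
job_id=9: ✗
job_id=10: ✓ → 3850
job_id=11: ✓ → 5238
job_id=12: ✓ → 413
job_id=13: ✓ → 5168
job_id=14: ✓ → 4333
job_id=15: ✓ → 3419
job_id=16: ✗
mem_gb_sum = 4231 + 3850 + 5238 + 413 + 5168 + 4333 + 3419 = 26652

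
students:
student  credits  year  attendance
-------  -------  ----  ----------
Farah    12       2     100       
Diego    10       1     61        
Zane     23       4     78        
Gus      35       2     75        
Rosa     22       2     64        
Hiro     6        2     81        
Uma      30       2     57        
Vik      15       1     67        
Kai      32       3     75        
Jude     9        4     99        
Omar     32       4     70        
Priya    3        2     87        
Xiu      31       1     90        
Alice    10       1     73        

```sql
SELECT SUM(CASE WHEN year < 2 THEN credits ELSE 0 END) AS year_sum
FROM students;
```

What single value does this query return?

66

student=Farah: ✗
student=Diego: ✓ → 10
student=Zane: ✗
student=Gus: ✗
student=Rosa: ✗
student=Hiro: ✗
student=Uma: ✗
student=Vik: ✓ → 15
student=Kai: ✗
student=Jude: ✗
student=Omar: ✗
student=Priya: ✗
student=Xiu: ✓ → 31
student=Alice: ✓ → 10
year_sum = 10 + 15 + 31 + 10 = 66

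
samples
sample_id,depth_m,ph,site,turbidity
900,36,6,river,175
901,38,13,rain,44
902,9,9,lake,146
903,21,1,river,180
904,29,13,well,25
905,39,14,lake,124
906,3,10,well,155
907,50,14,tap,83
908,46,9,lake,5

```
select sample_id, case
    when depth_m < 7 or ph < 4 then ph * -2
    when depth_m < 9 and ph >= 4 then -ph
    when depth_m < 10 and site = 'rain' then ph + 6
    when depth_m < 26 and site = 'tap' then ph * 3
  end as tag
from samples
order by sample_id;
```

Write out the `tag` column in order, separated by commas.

sample_id=900: (no match → NULL) → NULL
sample_id=901: (no match → NULL) → NULL
sample_id=902: (no match → NULL) → NULL
sample_id=903: depth_m < 7 or ph < 4 → -2
sample_id=904: (no match → NULL) → NULL
sample_id=905: (no match → NULL) → NULL
sample_id=906: depth_m < 7 or ph < 4 → -20
sample_id=907: (no match → NULL) → NULL
sample_id=908: (no match → NULL) → NULL

NULL, NULL, NULL, -2, NULL, NULL, -20, NULL, NULL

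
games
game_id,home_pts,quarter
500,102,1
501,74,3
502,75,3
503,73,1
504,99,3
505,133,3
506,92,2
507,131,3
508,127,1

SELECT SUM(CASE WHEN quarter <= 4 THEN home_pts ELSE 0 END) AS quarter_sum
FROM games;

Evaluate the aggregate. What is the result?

game_id=500: ✓ → 102
game_id=501: ✓ → 74
game_id=502: ✓ → 75
game_id=503: ✓ → 73
game_id=504: ✓ → 99
game_id=505: ✓ → 133
game_id=506: ✓ → 92
game_id=507: ✓ → 131
game_id=508: ✓ → 127
quarter_sum = 102 + 74 + 75 + 73 + 99 + 133 + 92 + 131 + 127 = 906

906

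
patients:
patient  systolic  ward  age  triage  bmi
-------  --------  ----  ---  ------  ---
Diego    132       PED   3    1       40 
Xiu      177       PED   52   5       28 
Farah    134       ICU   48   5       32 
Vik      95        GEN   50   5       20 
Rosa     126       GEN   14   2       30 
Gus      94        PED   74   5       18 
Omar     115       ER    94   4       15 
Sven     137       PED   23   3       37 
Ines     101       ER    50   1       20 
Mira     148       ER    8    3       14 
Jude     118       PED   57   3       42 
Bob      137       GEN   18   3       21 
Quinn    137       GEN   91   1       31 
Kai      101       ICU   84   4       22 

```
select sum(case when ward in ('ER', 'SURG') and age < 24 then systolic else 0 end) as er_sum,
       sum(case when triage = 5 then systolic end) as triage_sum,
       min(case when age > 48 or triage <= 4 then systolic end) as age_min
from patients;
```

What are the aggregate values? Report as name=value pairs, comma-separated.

[er_sum: ward in ('ER', 'SURG') and age < 24]
patient=Diego: ✗
patient=Xiu: ✗
patient=Farah: ✗
patient=Vik: ✗
patient=Rosa: ✗
patient=Gus: ✗
patient=Omar: ✗
patient=Sven: ✗
patient=Ines: ✗
patient=Mira: ✓ → 148
patient=Jude: ✗
patient=Bob: ✗
patient=Quinn: ✗
patient=Kai: ✗
er_sum = 148
—
[triage_sum: triage = 5]
patient=Diego: ✗
patient=Xiu: ✓ → 177
patient=Farah: ✓ → 134
patient=Vik: ✓ → 95
patient=Rosa: ✗
patient=Gus: ✓ → 94
patient=Omar: ✗
patient=Sven: ✗
patient=Ines: ✗
patient=Mira: ✗
patient=Jude: ✗
patient=Bob: ✗
patient=Quinn: ✗
patient=Kai: ✗
triage_sum = 177 + 134 + 95 + 94 = 500
—
[age_min: age > 48 or triage <= 4]
patient=Diego: ✓ → 132
patient=Xiu: ✓ → 177
patient=Farah: ✗
patient=Vik: ✓ → 95
patient=Rosa: ✓ → 126
patient=Gus: ✓ → 94
patient=Omar: ✓ → 115
patient=Sven: ✓ → 137
patient=Ines: ✓ → 101
patient=Mira: ✓ → 148
patient=Jude: ✓ → 118
patient=Bob: ✓ → 137
patient=Quinn: ✓ → 137
patient=Kai: ✓ → 101
age_min = MIN(132, 177, 95, 126, 94, 115, 137, 101, 148, 118, 137, 137, 101) = 94

er_sum=148, triage_sum=500, age_min=94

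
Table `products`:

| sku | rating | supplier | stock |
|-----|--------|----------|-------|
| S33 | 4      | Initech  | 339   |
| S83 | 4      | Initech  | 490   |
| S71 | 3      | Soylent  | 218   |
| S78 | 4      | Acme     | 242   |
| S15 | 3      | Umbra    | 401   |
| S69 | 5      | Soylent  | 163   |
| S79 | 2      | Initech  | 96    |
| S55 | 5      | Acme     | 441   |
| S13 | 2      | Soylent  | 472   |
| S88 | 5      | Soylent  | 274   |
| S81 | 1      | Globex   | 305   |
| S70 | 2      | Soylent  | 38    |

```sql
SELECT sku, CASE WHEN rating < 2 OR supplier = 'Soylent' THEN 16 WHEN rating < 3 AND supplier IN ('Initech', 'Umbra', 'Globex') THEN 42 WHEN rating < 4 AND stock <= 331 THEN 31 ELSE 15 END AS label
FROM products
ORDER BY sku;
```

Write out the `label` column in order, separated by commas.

16, 15, 15, 15, 16, 16, 16, 15, 42, 16, 15, 16

sku=S13: rating < 2 OR supplier = 'Soylent' → 16
sku=S15: ELSE → 15
sku=S33: ELSE → 15
sku=S55: ELSE → 15
sku=S69: rating < 2 OR supplier = 'Soylent' → 16
sku=S70: rating < 2 OR supplier = 'Soylent' → 16
sku=S71: rating < 2 OR supplier = 'Soylent' → 16
sku=S78: ELSE → 15
sku=S79: rating < 3 AND supplier IN ('Initech', 'Umbra', 'Globex') → 42
sku=S81: rating < 2 OR supplier = 'Soylent' → 16
sku=S83: ELSE → 15
sku=S88: rating < 2 OR supplier = 'Soylent' → 16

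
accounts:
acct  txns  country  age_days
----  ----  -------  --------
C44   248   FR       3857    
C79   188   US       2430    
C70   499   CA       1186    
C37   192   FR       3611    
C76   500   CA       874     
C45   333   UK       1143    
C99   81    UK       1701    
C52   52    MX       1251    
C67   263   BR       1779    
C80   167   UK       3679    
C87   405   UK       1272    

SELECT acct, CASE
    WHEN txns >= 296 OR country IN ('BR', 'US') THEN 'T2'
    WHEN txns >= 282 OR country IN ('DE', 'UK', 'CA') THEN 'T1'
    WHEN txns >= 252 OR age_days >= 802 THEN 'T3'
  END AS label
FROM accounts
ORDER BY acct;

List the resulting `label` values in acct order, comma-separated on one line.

T3, T3, T2, T3, T2, T2, T2, T2, T1, T2, T1

acct=C37: txns >= 252 OR age_days >= 802 → T3
acct=C44: txns >= 252 OR age_days >= 802 → T3
acct=C45: txns >= 296 OR country IN ('BR', 'US') → T2
acct=C52: txns >= 252 OR age_days >= 802 → T3
acct=C67: txns >= 296 OR country IN ('BR', 'US') → T2
acct=C70: txns >= 296 OR country IN ('BR', 'US') → T2
acct=C76: txns >= 296 OR country IN ('BR', 'US') → T2
acct=C79: txns >= 296 OR country IN ('BR', 'US') → T2
acct=C80: txns >= 282 OR country IN ('DE', 'UK', 'CA') → T1
acct=C87: txns >= 296 OR country IN ('BR', 'US') → T2
acct=C99: txns >= 282 OR country IN ('DE', 'UK', 'CA') → T1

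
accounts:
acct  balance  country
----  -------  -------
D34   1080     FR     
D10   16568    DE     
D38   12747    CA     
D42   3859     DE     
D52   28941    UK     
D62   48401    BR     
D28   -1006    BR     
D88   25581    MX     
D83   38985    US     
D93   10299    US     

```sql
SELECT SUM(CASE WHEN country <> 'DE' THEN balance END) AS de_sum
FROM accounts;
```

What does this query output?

acct=D34: ✓ → 1080
acct=D10: ✗
acct=D38: ✓ → 12747
acct=D42: ✗
acct=D52: ✓ → 28941
acct=D62: ✓ → 48401
acct=D28: ✓ → -1006
acct=D88: ✓ → 25581
acct=D83: ✓ → 38985
acct=D93: ✓ → 10299
de_sum = 1080 + 12747 + 28941 + 48401 + -1006 + 25581 + 38985 + 10299 = 165028

165028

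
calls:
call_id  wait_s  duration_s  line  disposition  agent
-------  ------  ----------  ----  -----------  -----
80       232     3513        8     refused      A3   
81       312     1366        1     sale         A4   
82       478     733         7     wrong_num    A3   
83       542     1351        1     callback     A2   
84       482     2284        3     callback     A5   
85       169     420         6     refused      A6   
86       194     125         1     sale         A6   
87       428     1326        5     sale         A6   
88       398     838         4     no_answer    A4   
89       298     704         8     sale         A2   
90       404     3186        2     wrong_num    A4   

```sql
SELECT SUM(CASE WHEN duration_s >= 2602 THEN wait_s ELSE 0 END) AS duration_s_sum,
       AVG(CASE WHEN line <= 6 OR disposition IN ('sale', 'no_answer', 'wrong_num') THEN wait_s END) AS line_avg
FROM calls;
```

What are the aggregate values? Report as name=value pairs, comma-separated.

duration_s_sum=636, line_avg=370.5

[duration_s_sum: duration_s >= 2602]
call_id=80: ✓ → 232
call_id=81: ✗
call_id=82: ✗
call_id=83: ✗
call_id=84: ✗
call_id=85: ✗
call_id=86: ✗
call_id=87: ✗
call_id=88: ✗
call_id=89: ✗
call_id=90: ✓ → 404
duration_s_sum = 232 + 404 = 636
—
[line_avg: line <= 6 OR disposition IN ('sale', 'no_answer', 'wrong_num')]
call_id=80: ✗
call_id=81: ✓ → 312
call_id=82: ✓ → 478
call_id=83: ✓ → 542
call_id=84: ✓ → 482
call_id=85: ✓ → 169
call_id=86: ✓ → 194
call_id=87: ✓ → 428
call_id=88: ✓ → 398
call_id=89: ✓ → 298
call_id=90: ✓ → 404
line_avg = (312 + 478 + 542 + 482 + 169 + 194 + 428 + 398 + 298 + 404) / 10 = 370.5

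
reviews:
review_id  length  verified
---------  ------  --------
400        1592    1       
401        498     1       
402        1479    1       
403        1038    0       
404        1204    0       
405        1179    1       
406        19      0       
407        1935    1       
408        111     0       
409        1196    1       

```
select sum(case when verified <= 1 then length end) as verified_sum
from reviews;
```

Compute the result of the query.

10251

review_id=400: ✓ → 1592
review_id=401: ✓ → 498
review_id=402: ✓ → 1479
review_id=403: ✓ → 1038
review_id=404: ✓ → 1204
review_id=405: ✓ → 1179
review_id=406: ✓ → 19
review_id=407: ✓ → 1935
review_id=408: ✓ → 111
review_id=409: ✓ → 1196
verified_sum = 1592 + 498 + 1479 + 1038 + 1204 + 1179 + 19 + 1935 + 111 + 1196 = 10251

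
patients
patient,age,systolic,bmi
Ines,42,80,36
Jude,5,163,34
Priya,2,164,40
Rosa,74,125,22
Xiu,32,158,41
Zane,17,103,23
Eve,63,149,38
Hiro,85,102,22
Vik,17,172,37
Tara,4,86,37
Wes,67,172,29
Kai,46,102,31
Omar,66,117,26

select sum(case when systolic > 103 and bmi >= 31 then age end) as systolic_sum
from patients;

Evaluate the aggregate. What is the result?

patient=Ines: ✗
patient=Jude: ✓ → 5
patient=Priya: ✓ → 2
patient=Rosa: ✗
patient=Xiu: ✓ → 32
patient=Zane: ✗
patient=Eve: ✓ → 63
patient=Hiro: ✗
patient=Vik: ✓ → 17
patient=Tara: ✗
patient=Wes: ✗
patient=Kai: ✗
patient=Omar: ✗
systolic_sum = 5 + 2 + 32 + 63 + 17 = 119

119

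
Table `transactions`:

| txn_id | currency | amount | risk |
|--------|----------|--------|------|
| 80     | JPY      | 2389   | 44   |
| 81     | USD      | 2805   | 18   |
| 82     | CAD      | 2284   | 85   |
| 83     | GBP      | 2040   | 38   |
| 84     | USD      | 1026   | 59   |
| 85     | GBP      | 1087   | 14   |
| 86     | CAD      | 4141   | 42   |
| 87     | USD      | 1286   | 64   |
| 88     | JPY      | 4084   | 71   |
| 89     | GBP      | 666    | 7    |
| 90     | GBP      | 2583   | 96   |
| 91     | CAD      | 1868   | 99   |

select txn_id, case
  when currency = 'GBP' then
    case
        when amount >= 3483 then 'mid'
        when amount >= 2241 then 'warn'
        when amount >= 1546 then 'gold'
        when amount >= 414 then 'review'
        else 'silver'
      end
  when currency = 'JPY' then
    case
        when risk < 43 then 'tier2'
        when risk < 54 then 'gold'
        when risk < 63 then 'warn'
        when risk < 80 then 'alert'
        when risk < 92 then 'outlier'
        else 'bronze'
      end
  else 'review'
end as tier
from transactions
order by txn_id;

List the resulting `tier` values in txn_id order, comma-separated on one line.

txn_id=80: currency='JPY' → inner[risk < 54] → gold
txn_id=81: currency='USD' → outer ELSE → review
txn_id=82: currency='CAD' → outer ELSE → review
txn_id=83: currency='GBP' → inner[amount >= 1546] → gold
txn_id=84: currency='USD' → outer ELSE → review
txn_id=85: currency='GBP' → inner[amount >= 414] → review
txn_id=86: currency='CAD' → outer ELSE → review
txn_id=87: currency='USD' → outer ELSE → review
txn_id=88: currency='JPY' → inner[risk < 80] → alert
txn_id=89: currency='GBP' → inner[amount >= 414] → review
txn_id=90: currency='GBP' → inner[amount >= 2241] → warn
txn_id=91: currency='CAD' → outer ELSE → review

gold, review, review, gold, review, review, review, review, alert, review, warn, review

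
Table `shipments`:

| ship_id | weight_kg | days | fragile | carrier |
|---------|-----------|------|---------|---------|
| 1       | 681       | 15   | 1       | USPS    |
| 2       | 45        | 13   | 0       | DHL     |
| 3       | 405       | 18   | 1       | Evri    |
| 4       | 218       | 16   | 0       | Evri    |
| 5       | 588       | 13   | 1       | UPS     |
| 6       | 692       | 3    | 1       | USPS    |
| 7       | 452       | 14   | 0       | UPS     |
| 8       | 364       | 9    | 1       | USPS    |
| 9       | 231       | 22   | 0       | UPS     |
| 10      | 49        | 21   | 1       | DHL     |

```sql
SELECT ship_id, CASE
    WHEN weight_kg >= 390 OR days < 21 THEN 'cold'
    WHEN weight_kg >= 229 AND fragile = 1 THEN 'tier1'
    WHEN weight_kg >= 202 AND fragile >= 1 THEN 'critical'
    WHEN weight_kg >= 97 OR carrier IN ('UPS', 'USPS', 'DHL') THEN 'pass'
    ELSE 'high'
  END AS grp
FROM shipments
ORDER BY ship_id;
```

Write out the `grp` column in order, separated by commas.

ship_id=1: weight_kg >= 390 OR days < 21 → cold
ship_id=2: weight_kg >= 390 OR days < 21 → cold
ship_id=3: weight_kg >= 390 OR days < 21 → cold
ship_id=4: weight_kg >= 390 OR days < 21 → cold
ship_id=5: weight_kg >= 390 OR days < 21 → cold
ship_id=6: weight_kg >= 390 OR days < 21 → cold
ship_id=7: weight_kg >= 390 OR days < 21 → cold
ship_id=8: weight_kg >= 390 OR days < 21 → cold
ship_id=9: weight_kg >= 97 OR carrier IN ('UPS', 'USPS', 'DHL') → pass
ship_id=10: weight_kg >= 97 OR carrier IN ('UPS', 'USPS', 'DHL') → pass

cold, cold, cold, cold, cold, cold, cold, cold, pass, pass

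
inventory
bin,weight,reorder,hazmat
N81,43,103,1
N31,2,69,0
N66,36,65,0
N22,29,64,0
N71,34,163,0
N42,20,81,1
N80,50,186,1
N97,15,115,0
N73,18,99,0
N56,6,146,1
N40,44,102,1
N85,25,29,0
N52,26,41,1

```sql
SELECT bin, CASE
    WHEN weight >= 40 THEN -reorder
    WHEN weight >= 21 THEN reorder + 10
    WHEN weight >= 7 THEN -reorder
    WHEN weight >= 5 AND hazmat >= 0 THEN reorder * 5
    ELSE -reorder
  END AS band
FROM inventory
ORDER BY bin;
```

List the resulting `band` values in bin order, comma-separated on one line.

74, -69, -102, -81, 51, 730, 75, 173, -99, -186, -103, 39, -115

bin=N22: weight >= 21 → 74
bin=N31: ELSE → -69
bin=N40: weight >= 40 → -102
bin=N42: weight >= 7 → -81
bin=N52: weight >= 21 → 51
bin=N56: weight >= 5 AND hazmat >= 0 → 730
bin=N66: weight >= 21 → 75
bin=N71: weight >= 21 → 173
bin=N73: weight >= 7 → -99
bin=N80: weight >= 40 → -186
bin=N81: weight >= 40 → -103
bin=N85: weight >= 21 → 39
bin=N97: weight >= 7 → -115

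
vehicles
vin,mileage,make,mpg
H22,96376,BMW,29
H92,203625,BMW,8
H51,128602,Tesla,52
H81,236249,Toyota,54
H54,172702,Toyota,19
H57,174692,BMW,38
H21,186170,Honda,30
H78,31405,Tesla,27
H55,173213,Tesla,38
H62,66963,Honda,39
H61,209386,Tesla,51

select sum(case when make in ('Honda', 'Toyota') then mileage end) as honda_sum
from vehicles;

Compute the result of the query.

vin=H22: ✗
vin=H92: ✗
vin=H51: ✗
vin=H81: ✓ → 236249
vin=H54: ✓ → 172702
vin=H57: ✗
vin=H21: ✓ → 186170
vin=H78: ✗
vin=H55: ✗
vin=H62: ✓ → 66963
vin=H61: ✗
honda_sum = 236249 + 172702 + 186170 + 66963 = 662084

662084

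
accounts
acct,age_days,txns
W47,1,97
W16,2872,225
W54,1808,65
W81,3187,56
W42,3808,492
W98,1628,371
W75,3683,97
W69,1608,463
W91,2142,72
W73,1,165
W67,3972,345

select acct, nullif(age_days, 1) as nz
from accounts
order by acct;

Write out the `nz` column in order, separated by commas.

acct=W16: age_days=2872 vs 1: differ → 2872
acct=W42: age_days=3808 vs 1: differ → 3808
acct=W47: age_days=1 vs 1: equal → NULL
acct=W54: age_days=1808 vs 1: differ → 1808
acct=W67: age_days=3972 vs 1: differ → 3972
acct=W69: age_days=1608 vs 1: differ → 1608
acct=W73: age_days=1 vs 1: equal → NULL
acct=W75: age_days=3683 vs 1: differ → 3683
acct=W81: age_days=3187 vs 1: differ → 3187
acct=W91: age_days=2142 vs 1: differ → 2142
acct=W98: age_days=1628 vs 1: differ → 1628

2872, 3808, NULL, 1808, 3972, 1608, NULL, 3683, 3187, 2142, 1628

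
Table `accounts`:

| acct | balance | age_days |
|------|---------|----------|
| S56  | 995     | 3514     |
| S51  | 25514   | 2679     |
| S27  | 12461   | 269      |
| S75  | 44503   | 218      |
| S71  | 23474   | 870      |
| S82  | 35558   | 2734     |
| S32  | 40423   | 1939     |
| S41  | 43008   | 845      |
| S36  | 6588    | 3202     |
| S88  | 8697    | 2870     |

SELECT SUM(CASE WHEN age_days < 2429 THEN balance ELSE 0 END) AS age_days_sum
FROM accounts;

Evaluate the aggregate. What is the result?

acct=S56: ✗
acct=S51: ✗
acct=S27: ✓ → 12461
acct=S75: ✓ → 44503
acct=S71: ✓ → 23474
acct=S82: ✗
acct=S32: ✓ → 40423
acct=S41: ✓ → 43008
acct=S36: ✗
acct=S88: ✗
age_days_sum = 12461 + 44503 + 23474 + 40423 + 43008 = 163869

163869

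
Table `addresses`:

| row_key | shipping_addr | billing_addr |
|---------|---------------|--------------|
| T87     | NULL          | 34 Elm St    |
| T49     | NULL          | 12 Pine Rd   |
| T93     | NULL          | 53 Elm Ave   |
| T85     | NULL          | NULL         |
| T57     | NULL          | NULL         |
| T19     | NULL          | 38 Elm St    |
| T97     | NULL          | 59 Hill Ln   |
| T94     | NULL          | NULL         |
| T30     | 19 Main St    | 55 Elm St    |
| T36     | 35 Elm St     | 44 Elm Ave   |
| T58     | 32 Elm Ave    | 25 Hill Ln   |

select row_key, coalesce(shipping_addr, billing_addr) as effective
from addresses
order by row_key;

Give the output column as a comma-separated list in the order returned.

row_key=T19: shipping_addr=NULL, billing_addr=38 Elm St → 38 Elm St
row_key=T30: shipping_addr=19 Main St → 19 Main St
row_key=T36: shipping_addr=35 Elm St → 35 Elm St
row_key=T49: shipping_addr=NULL, billing_addr=12 Pine Rd → 12 Pine Rd
row_key=T57: shipping_addr=NULL, billing_addr=NULL (all NULL) → NULL
row_key=T58: shipping_addr=32 Elm Ave → 32 Elm Ave
row_key=T85: shipping_addr=NULL, billing_addr=NULL (all NULL) → NULL
row_key=T87: shipping_addr=NULL, billing_addr=34 Elm St → 34 Elm St
row_key=T93: shipping_addr=NULL, billing_addr=53 Elm Ave → 53 Elm Ave
row_key=T94: shipping_addr=NULL, billing_addr=NULL (all NULL) → NULL
row_key=T97: shipping_addr=NULL, billing_addr=59 Hill Ln → 59 Hill Ln

38 Elm St, 19 Main St, 35 Elm St, 12 Pine Rd, NULL, 32 Elm Ave, NULL, 34 Elm St, 53 Elm Ave, NULL, 59 Hill Ln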